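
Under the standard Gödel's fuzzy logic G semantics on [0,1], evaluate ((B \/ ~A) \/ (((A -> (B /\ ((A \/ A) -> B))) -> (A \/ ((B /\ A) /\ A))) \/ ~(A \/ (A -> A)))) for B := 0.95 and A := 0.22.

0.95

~A: Gödel ¬ of 0.22 = 0 (operand ≠ 0)
(B \/ ~A) = max(0.95, 0) = 0.95
(A \/ A) = max(0.22, 0.22) = 0.22
((A \/ A) -> B): 0.22 ≤ 0.95, so result = 1
(B /\ ((A \/ A) -> B)) = min(0.95, 1) = 0.95
(A -> (B /\ ((A \/ A) -> B))): 0.22 ≤ 0.95, so result = 1
(B /\ A) = min(0.95, 0.22) = 0.22
((B /\ A) /\ A) = min(0.22, 0.22) = 0.22
(A \/ ((B /\ A) /\ A)) = max(0.22, 0.22) = 0.22
((A -> (B /\ ((A \/ A) -> B))) -> (A \/ ((B /\ A) /\ A))): 1 > 0.22, so result = 0.22
(A -> A): 0.22 ≤ 0.22, so result = 1
(A \/ (A -> A)) = max(0.22, 1) = 1
~(A \/ (A -> A)): Gödel ¬ of 1 = 0 (operand ≠ 0)
(((A -> (B /\ ((A \/ A) -> B))) -> (A \/ ((B /\ A) /\ A))) \/ ~(A \/ (A -> A))) = max(0.22, 0) = 0.22
((B \/ ~A) \/ (((A -> (B /\ ((A \/ A) -> B))) -> (A \/ ((B /\ A) /\ A))) \/ ~(A \/ (A -> A)))) = max(0.95, 0.22) = 0.95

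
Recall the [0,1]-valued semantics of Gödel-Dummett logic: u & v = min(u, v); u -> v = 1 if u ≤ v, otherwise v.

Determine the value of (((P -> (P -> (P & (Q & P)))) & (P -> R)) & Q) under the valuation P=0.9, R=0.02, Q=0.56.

(Q & P) = min(0.56, 0.9) = 0.56
(P & (Q & P)) = min(0.9, 0.56) = 0.56
(P -> (P & (Q & P))): 0.9 > 0.56, so result = 0.56
(P -> (P -> (P & (Q & P)))): 0.9 > 0.56, so result = 0.56
(P -> R): 0.9 > 0.02, so result = 0.02
((P -> (P -> (P & (Q & P)))) & (P -> R)) = min(0.56, 0.02) = 0.02
(((P -> (P -> (P & (Q & P)))) & (P -> R)) & Q) = min(0.02, 0.56) = 0.02

0.02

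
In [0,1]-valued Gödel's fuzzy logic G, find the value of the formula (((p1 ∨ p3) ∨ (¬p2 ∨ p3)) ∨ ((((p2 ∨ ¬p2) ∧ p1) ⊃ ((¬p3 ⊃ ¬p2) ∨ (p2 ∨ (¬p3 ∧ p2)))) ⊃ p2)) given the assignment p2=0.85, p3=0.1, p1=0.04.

(p1 ∨ p3) = max(0.04, 0.1) = 0.1
¬p2: Gödel ¬ of 0.85 = 0 (operand ≠ 0)
(¬p2 ∨ p3) = max(0, 0.1) = 0.1
((p1 ∨ p3) ∨ (¬p2 ∨ p3)) = max(0.1, 0.1) = 0.1
¬p2: Gödel ¬ of 0.85 = 0 (operand ≠ 0)
(p2 ∨ ¬p2) = max(0.85, 0) = 0.85
((p2 ∨ ¬p2) ∧ p1) = min(0.85, 0.04) = 0.04
¬p3: Gödel ¬ of 0.1 = 0 (operand ≠ 0)
¬p2: Gödel ¬ of 0.85 = 0 (operand ≠ 0)
(¬p3 ⊃ ¬p2): 0 ≤ 0, so result = 1
¬p3: Gödel ¬ of 0.1 = 0 (operand ≠ 0)
(¬p3 ∧ p2) = min(0, 0.85) = 0
(p2 ∨ (¬p3 ∧ p2)) = max(0.85, 0) = 0.85
((¬p3 ⊃ ¬p2) ∨ (p2 ∨ (¬p3 ∧ p2))) = max(1, 0.85) = 1
(((p2 ∨ ¬p2) ∧ p1) ⊃ ((¬p3 ⊃ ¬p2) ∨ (p2 ∨ (¬p3 ∧ p2)))): 0.04 ≤ 1, so result = 1
((((p2 ∨ ¬p2) ∧ p1) ⊃ ((¬p3 ⊃ ¬p2) ∨ (p2 ∨ (¬p3 ∧ p2)))) ⊃ p2): 1 > 0.85, so result = 0.85
(((p1 ∨ p3) ∨ (¬p2 ∨ p3)) ∨ ((((p2 ∨ ¬p2) ∧ p1) ⊃ ((¬p3 ⊃ ¬p2) ∨ (p2 ∨ (¬p3 ∧ p2)))) ⊃ p2)) = max(0.1, 0.85) = 0.85

0.85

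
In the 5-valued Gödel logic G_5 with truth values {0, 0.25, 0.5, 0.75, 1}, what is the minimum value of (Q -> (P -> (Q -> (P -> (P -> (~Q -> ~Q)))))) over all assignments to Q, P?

1.00

Every assignment gives 1. For instance at Q = 0, P = 0:
  ~Q: Gödel ¬ of 0 = 1 (operand is 0)
  ~Q: Gödel ¬ of 0 = 1 (operand is 0)
  (~Q -> ~Q): 1 ≤ 1, so result = 1
  (P -> (~Q -> ~Q)): 0 ≤ 1, so result = 1
  (P -> (P -> (~Q -> ~Q))): 0 ≤ 1, so result = 1
  (Q -> (P -> (P -> (~Q -> ~Q)))): 0 ≤ 1, so result = 1
  (P -> (Q -> (P -> (P -> (~Q -> ~Q))))): 0 ≤ 1, so result = 1
  (Q -> (P -> (Q -> (P -> (P -> (~Q -> ~Q)))))): 0 ≤ 1, so result = 1
All 25 assignments give value 1 — the formula is a G_5-tautology.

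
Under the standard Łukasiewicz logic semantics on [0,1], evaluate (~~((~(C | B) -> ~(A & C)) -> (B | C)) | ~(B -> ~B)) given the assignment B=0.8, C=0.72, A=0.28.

0.80

(C | B) = max(0.72, 0.8) = 0.8
~(C | B): Łukasiewicz ¬ gives 1 − 0.8 = 0.2
(A & C) = min(0.28, 0.72) = 0.28
~(A & C): Łukasiewicz ¬ gives 1 − 0.28 = 0.72
(~(C | B) -> ~(A & C)): min(1, 1 − 0.2 + 0.72) = 1
(B | C) = max(0.8, 0.72) = 0.8
((~(C | B) -> ~(A & C)) -> (B | C)): min(1, 1 − 1 + 0.8) = 0.8
~((~(C | B) -> ~(A & C)) -> (B | C)): Łukasiewicz ¬ gives 1 − 0.8 = 0.2
~~((~(C | B) -> ~(A & C)) -> (B | C)): Łukasiewicz ¬ gives 1 − 0.2 = 0.8
~B: Łukasiewicz ¬ gives 1 − 0.8 = 0.2
(B -> ~B): min(1, 1 − 0.8 + 0.2) = 0.4
~(B -> ~B): Łukasiewicz ¬ gives 1 − 0.4 = 0.6
(~~((~(C | B) -> ~(A & C)) -> (B | C)) | ~(B -> ~B)) = max(0.8, 0.6) = 0.8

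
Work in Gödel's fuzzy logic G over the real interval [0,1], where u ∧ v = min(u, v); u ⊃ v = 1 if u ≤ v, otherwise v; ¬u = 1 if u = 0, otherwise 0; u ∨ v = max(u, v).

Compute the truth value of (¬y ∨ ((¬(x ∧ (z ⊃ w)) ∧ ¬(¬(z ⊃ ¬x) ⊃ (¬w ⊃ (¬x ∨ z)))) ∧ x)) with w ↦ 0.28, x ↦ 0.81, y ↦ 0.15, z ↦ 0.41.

¬y: Gödel ¬ of 0.15 = 0 (operand ≠ 0)
(z ⊃ w): 0.41 > 0.28, so result = 0.28
(x ∧ (z ⊃ w)) = min(0.81, 0.28) = 0.28
¬(x ∧ (z ⊃ w)): Gödel ¬ of 0.28 = 0 (operand ≠ 0)
¬x: Gödel ¬ of 0.81 = 0 (operand ≠ 0)
(z ⊃ ¬x): 0.41 > 0, so result = 0
¬(z ⊃ ¬x): Gödel ¬ of 0 = 1 (operand is 0)
¬w: Gödel ¬ of 0.28 = 0 (operand ≠ 0)
¬x: Gödel ¬ of 0.81 = 0 (operand ≠ 0)
(¬x ∨ z) = max(0, 0.41) = 0.41
(¬w ⊃ (¬x ∨ z)): 0 ≤ 0.41, so result = 1
(¬(z ⊃ ¬x) ⊃ (¬w ⊃ (¬x ∨ z))): 1 ≤ 1, so result = 1
¬(¬(z ⊃ ¬x) ⊃ (¬w ⊃ (¬x ∨ z))): Gödel ¬ of 1 = 0 (operand ≠ 0)
(¬(x ∧ (z ⊃ w)) ∧ ¬(¬(z ⊃ ¬x) ⊃ (¬w ⊃ (¬x ∨ z)))) = min(0, 0) = 0
((¬(x ∧ (z ⊃ w)) ∧ ¬(¬(z ⊃ ¬x) ⊃ (¬w ⊃ (¬x ∨ z)))) ∧ x) = min(0, 0.81) = 0
(¬y ∨ ((¬(x ∧ (z ⊃ w)) ∧ ¬(¬(z ⊃ ¬x) ⊃ (¬w ⊃ (¬x ∨ z)))) ∧ x)) = max(0, 0) = 0

0.00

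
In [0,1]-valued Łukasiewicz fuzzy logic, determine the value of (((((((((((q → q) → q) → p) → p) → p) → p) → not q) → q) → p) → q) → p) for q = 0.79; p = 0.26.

(q → q): min(1, 1 − 0.79 + 0.79) = 1
((q → q) → q): min(1, 1 − 1 + 0.79) = 0.79
(((q → q) → q) → p): min(1, 1 − 0.79 + 0.26) = 0.47
((((q → q) → q) → p) → p): min(1, 1 − 0.47 + 0.26) = 0.79
(((((q → q) → q) → p) → p) → p): min(1, 1 − 0.79 + 0.26) = 0.47
((((((q → q) → q) → p) → p) → p) → p): min(1, 1 − 0.47 + 0.26) = 0.79
not q: Łukasiewicz ¬ gives 1 − 0.79 = 0.21
(((((((q → q) → q) → p) → p) → p) → p) → not q): min(1, 1 − 0.79 + 0.21) = 0.42
((((((((q → q) → q) → p) → p) → p) → p) → not q) → q): min(1, 1 − 0.42 + 0.79) = 1
(((((((((q → q) → q) → p) → p) → p) → p) → not q) → q) → p): min(1, 1 − 1 + 0.26) = 0.26
((((((((((q → q) → q) → p) → p) → p) → p) → not q) → q) → p) → q): min(1, 1 − 0.26 + 0.79) = 1
(((((((((((q → q) → q) → p) → p) → p) → p) → not q) → q) → p) → q) → p): min(1, 1 − 1 + 0.26) = 0.26

0.26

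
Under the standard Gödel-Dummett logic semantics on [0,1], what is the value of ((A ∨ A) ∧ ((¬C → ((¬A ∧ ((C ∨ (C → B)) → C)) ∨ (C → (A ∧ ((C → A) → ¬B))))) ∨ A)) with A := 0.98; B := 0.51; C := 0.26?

(A ∨ A) = max(0.98, 0.98) = 0.98
¬C: Gödel ¬ of 0.26 = 0 (operand ≠ 0)
¬A: Gödel ¬ of 0.98 = 0 (operand ≠ 0)
(C → B): 0.26 ≤ 0.51, so result = 1
(C ∨ (C → B)) = max(0.26, 1) = 1
((C ∨ (C → B)) → C): 1 > 0.26, so result = 0.26
(¬A ∧ ((C ∨ (C → B)) → C)) = min(0, 0.26) = 0
(C → A): 0.26 ≤ 0.98, so result = 1
¬B: Gödel ¬ of 0.51 = 0 (operand ≠ 0)
((C → A) → ¬B): 1 > 0, so result = 0
(A ∧ ((C → A) → ¬B)) = min(0.98, 0) = 0
(C → (A ∧ ((C → A) → ¬B))): 0.26 > 0, so result = 0
((¬A ∧ ((C ∨ (C → B)) → C)) ∨ (C → (A ∧ ((C → A) → ¬B)))) = max(0, 0) = 0
(¬C → ((¬A ∧ ((C ∨ (C → B)) → C)) ∨ (C → (A ∧ ((C → A) → ¬B))))): 0 ≤ 0, so result = 1
((¬C → ((¬A ∧ ((C ∨ (C → B)) → C)) ∨ (C → (A ∧ ((C → A) → ¬B))))) ∨ A) = max(1, 0.98) = 1
((A ∨ A) ∧ ((¬C → ((¬A ∧ ((C ∨ (C → B)) → C)) ∨ (C → (A ∧ ((C → A) → ¬B))))) ∨ A)) = min(0.98, 1) = 0.98

0.98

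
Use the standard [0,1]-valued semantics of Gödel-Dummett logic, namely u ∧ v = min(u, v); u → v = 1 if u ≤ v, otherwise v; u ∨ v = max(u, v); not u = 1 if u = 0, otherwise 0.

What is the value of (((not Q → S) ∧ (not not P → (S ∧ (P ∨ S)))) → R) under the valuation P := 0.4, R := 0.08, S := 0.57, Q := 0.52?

0.08

not Q: Gödel ¬ of 0.52 = 0 (operand ≠ 0)
(not Q → S): 0 ≤ 0.57, so result = 1
not P: Gödel ¬ of 0.4 = 0 (operand ≠ 0)
not not P: Gödel ¬ of 0 = 1 (operand is 0)
(P ∨ S) = max(0.4, 0.57) = 0.57
(S ∧ (P ∨ S)) = min(0.57, 0.57) = 0.57
(not not P → (S ∧ (P ∨ S))): 1 > 0.57, so result = 0.57
((not Q → S) ∧ (not not P → (S ∧ (P ∨ S)))) = min(1, 0.57) = 0.57
(((not Q → S) ∧ (not not P → (S ∧ (P ∨ S)))) → R): 0.57 > 0.08, so result = 0.08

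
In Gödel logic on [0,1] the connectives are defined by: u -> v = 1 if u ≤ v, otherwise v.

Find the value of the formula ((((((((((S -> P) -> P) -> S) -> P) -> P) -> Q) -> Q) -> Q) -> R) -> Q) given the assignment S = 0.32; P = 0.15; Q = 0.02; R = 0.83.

0.02

(S -> P): 0.32 > 0.15, so result = 0.15
((S -> P) -> P): 0.15 ≤ 0.15, so result = 1
(((S -> P) -> P) -> S): 1 > 0.32, so result = 0.32
((((S -> P) -> P) -> S) -> P): 0.32 > 0.15, so result = 0.15
(((((S -> P) -> P) -> S) -> P) -> P): 0.15 ≤ 0.15, so result = 1
((((((S -> P) -> P) -> S) -> P) -> P) -> Q): 1 > 0.02, so result = 0.02
(((((((S -> P) -> P) -> S) -> P) -> P) -> Q) -> Q): 0.02 ≤ 0.02, so result = 1
((((((((S -> P) -> P) -> S) -> P) -> P) -> Q) -> Q) -> Q): 1 > 0.02, so result = 0.02
(((((((((S -> P) -> P) -> S) -> P) -> P) -> Q) -> Q) -> Q) -> R): 0.02 ≤ 0.83, so result = 1
((((((((((S -> P) -> P) -> S) -> P) -> P) -> Q) -> Q) -> Q) -> R) -> Q): 1 > 0.02, so result = 0.02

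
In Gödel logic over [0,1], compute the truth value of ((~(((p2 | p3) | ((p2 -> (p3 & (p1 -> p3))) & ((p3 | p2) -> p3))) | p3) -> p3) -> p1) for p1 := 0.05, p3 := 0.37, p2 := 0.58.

0.05

(p2 | p3) = max(0.58, 0.37) = 0.58
(p1 -> p3): 0.05 ≤ 0.37, so result = 1
(p3 & (p1 -> p3)) = min(0.37, 1) = 0.37
(p2 -> (p3 & (p1 -> p3))): 0.58 > 0.37, so result = 0.37
(p3 | p2) = max(0.37, 0.58) = 0.58
((p3 | p2) -> p3): 0.58 > 0.37, so result = 0.37
((p2 -> (p3 & (p1 -> p3))) & ((p3 | p2) -> p3)) = min(0.37, 0.37) = 0.37
((p2 | p3) | ((p2 -> (p3 & (p1 -> p3))) & ((p3 | p2) -> p3))) = max(0.58, 0.37) = 0.58
(((p2 | p3) | ((p2 -> (p3 & (p1 -> p3))) & ((p3 | p2) -> p3))) | p3) = max(0.58, 0.37) = 0.58
~(((p2 | p3) | ((p2 -> (p3 & (p1 -> p3))) & ((p3 | p2) -> p3))) | p3): Gödel ¬ of 0.58 = 0 (operand ≠ 0)
(~(((p2 | p3) | ((p2 -> (p3 & (p1 -> p3))) & ((p3 | p2) -> p3))) | p3) -> p3): 0 ≤ 0.37, so result = 1
((~(((p2 | p3) | ((p2 -> (p3 & (p1 -> p3))) & ((p3 | p2) -> p3))) | p3) -> p3) -> p1): 1 > 0.05, so result = 0.05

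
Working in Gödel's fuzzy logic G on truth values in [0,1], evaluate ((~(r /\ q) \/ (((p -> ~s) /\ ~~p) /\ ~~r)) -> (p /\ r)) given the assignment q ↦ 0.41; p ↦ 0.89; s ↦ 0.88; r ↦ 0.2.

(r /\ q) = min(0.2, 0.41) = 0.2
~(r /\ q): Gödel ¬ of 0.2 = 0 (operand ≠ 0)
~s: Gödel ¬ of 0.88 = 0 (operand ≠ 0)
(p -> ~s): 0.89 > 0, so result = 0
~p: Gödel ¬ of 0.89 = 0 (operand ≠ 0)
~~p: Gödel ¬ of 0 = 1 (operand is 0)
((p -> ~s) /\ ~~p) = min(0, 1) = 0
~r: Gödel ¬ of 0.2 = 0 (operand ≠ 0)
~~r: Gödel ¬ of 0 = 1 (operand is 0)
(((p -> ~s) /\ ~~p) /\ ~~r) = min(0, 1) = 0
(~(r /\ q) \/ (((p -> ~s) /\ ~~p) /\ ~~r)) = max(0, 0) = 0
(p /\ r) = min(0.89, 0.2) = 0.2
((~(r /\ q) \/ (((p -> ~s) /\ ~~p) /\ ~~r)) -> (p /\ r)): 0 ≤ 0.2, so result = 1

1.00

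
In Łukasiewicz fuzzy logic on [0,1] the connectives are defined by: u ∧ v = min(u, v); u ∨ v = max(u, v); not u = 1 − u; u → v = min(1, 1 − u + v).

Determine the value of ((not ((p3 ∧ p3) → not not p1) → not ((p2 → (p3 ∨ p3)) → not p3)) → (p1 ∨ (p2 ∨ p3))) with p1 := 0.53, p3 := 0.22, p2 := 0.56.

0.56

(p3 ∧ p3) = min(0.22, 0.22) = 0.22
not p1: Łukasiewicz ¬ gives 1 − 0.53 = 0.47
not not p1: Łukasiewicz ¬ gives 1 − 0.47 = 0.53
((p3 ∧ p3) → not not p1): min(1, 1 − 0.22 + 0.53) = 1
not ((p3 ∧ p3) → not not p1): Łukasiewicz ¬ gives 1 − 1 = 0
(p3 ∨ p3) = max(0.22, 0.22) = 0.22
(p2 → (p3 ∨ p3)): min(1, 1 − 0.56 + 0.22) = 0.66
not p3: Łukasiewicz ¬ gives 1 − 0.22 = 0.78
((p2 → (p3 ∨ p3)) → not p3): min(1, 1 − 0.66 + 0.78) = 1
not ((p2 → (p3 ∨ p3)) → not p3): Łukasiewicz ¬ gives 1 − 1 = 0
(not ((p3 ∧ p3) → not not p1) → not ((p2 → (p3 ∨ p3)) → not p3)): min(1, 1 − 0 + 0) = 1
(p2 ∨ p3) = max(0.56, 0.22) = 0.56
(p1 ∨ (p2 ∨ p3)) = max(0.53, 0.56) = 0.56
((not ((p3 ∧ p3) → not not p1) → not ((p2 → (p3 ∨ p3)) → not p3)) → (p1 ∨ (p2 ∨ p3))): min(1, 1 − 1 + 0.56) = 0.56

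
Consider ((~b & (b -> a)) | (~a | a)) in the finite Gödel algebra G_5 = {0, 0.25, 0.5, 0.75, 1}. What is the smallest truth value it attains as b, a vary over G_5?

0.25

The minimum is attained at b = 0.25, a = 0.25:
  ~b: Gödel ¬ of 0.25 = 0 (operand ≠ 0)
  (b -> a): 0.25 ≤ 0.25, so result = 1
  (~b & (b -> a)) = min(0, 1) = 0
  ~a: Gödel ¬ of 0.25 = 0 (operand ≠ 0)
  (~a | a) = max(0, 0.25) = 0.25
  ((~b & (b -> a)) | (~a | a)) = max(0, 0.25) = 0.25
Checking all 25 assignments confirms none give a value below 0.25.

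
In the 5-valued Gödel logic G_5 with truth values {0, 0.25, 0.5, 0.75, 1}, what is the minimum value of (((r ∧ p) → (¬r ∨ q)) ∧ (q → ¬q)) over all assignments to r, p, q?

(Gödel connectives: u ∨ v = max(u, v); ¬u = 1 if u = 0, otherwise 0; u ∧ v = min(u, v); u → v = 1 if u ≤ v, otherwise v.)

The minimum is attained at r = 0, p = 0, q = 0.25:
  (r ∧ p) = min(0, 0) = 0
  ¬r: Gödel ¬ of 0 = 1 (operand is 0)
  (¬r ∨ q) = max(1, 0.25) = 1
  ((r ∧ p) → (¬r ∨ q)): 0 ≤ 1, so result = 1
  ¬q: Gödel ¬ of 0.25 = 0 (operand ≠ 0)
  (q → ¬q): 0.25 > 0, so result = 0
  (((r ∧ p) → (¬r ∨ q)) ∧ (q → ¬q)) = min(1, 0) = 0
Checking all 125 assignments confirms none give a value below 0.00.

0.00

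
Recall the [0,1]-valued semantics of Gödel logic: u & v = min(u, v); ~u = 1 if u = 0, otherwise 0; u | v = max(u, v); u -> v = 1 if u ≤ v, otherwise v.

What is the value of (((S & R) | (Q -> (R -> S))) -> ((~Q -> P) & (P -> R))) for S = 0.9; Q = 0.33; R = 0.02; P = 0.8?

0.02

(S & R) = min(0.9, 0.02) = 0.02
(R -> S): 0.02 ≤ 0.9, so result = 1
(Q -> (R -> S)): 0.33 ≤ 1, so result = 1
((S & R) | (Q -> (R -> S))) = max(0.02, 1) = 1
~Q: Gödel ¬ of 0.33 = 0 (operand ≠ 0)
(~Q -> P): 0 ≤ 0.8, so result = 1
(P -> R): 0.8 > 0.02, so result = 0.02
((~Q -> P) & (P -> R)) = min(1, 0.02) = 0.02
(((S & R) | (Q -> (R -> S))) -> ((~Q -> P) & (P -> R))): 1 > 0.02, so result = 0.02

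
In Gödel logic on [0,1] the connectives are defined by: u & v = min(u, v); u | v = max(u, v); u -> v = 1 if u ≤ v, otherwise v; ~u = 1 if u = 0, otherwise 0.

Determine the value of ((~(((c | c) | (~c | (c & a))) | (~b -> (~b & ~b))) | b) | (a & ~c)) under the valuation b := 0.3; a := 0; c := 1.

0.30

(c | c) = max(1, 1) = 1
~c: Gödel ¬ of 1 = 0 (operand ≠ 0)
(c & a) = min(1, 0) = 0
(~c | (c & a)) = max(0, 0) = 0
((c | c) | (~c | (c & a))) = max(1, 0) = 1
~b: Gödel ¬ of 0.3 = 0 (operand ≠ 0)
~b: Gödel ¬ of 0.3 = 0 (operand ≠ 0)
~b: Gödel ¬ of 0.3 = 0 (operand ≠ 0)
(~b & ~b) = min(0, 0) = 0
(~b -> (~b & ~b)): 0 ≤ 0, so result = 1
(((c | c) | (~c | (c & a))) | (~b -> (~b & ~b))) = max(1, 1) = 1
~(((c | c) | (~c | (c & a))) | (~b -> (~b & ~b))): Gödel ¬ of 1 = 0 (operand ≠ 0)
(~(((c | c) | (~c | (c & a))) | (~b -> (~b & ~b))) | b) = max(0, 0.3) = 0.3
~c: Gödel ¬ of 1 = 0 (operand ≠ 0)
(a & ~c) = min(0, 0) = 0
((~(((c | c) | (~c | (c & a))) | (~b -> (~b & ~b))) | b) | (a & ~c)) = max(0.3, 0) = 0.3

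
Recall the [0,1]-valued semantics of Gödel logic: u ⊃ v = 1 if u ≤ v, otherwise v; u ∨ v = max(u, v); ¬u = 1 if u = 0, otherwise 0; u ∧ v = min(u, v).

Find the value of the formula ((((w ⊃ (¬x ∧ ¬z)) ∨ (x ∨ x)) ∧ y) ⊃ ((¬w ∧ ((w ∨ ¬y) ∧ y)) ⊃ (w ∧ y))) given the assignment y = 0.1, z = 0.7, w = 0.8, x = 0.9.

¬x: Gödel ¬ of 0.9 = 0 (operand ≠ 0)
¬z: Gödel ¬ of 0.7 = 0 (operand ≠ 0)
(¬x ∧ ¬z) = min(0, 0) = 0
(w ⊃ (¬x ∧ ¬z)): 0.8 > 0, so result = 0
(x ∨ x) = max(0.9, 0.9) = 0.9
((w ⊃ (¬x ∧ ¬z)) ∨ (x ∨ x)) = max(0, 0.9) = 0.9
(((w ⊃ (¬x ∧ ¬z)) ∨ (x ∨ x)) ∧ y) = min(0.9, 0.1) = 0.1
¬w: Gödel ¬ of 0.8 = 0 (operand ≠ 0)
¬y: Gödel ¬ of 0.1 = 0 (operand ≠ 0)
(w ∨ ¬y) = max(0.8, 0) = 0.8
((w ∨ ¬y) ∧ y) = min(0.8, 0.1) = 0.1
(¬w ∧ ((w ∨ ¬y) ∧ y)) = min(0, 0.1) = 0
(w ∧ y) = min(0.8, 0.1) = 0.1
((¬w ∧ ((w ∨ ¬y) ∧ y)) ⊃ (w ∧ y)): 0 ≤ 0.1, so result = 1
((((w ⊃ (¬x ∧ ¬z)) ∨ (x ∨ x)) ∧ y) ⊃ ((¬w ∧ ((w ∨ ¬y) ∧ y)) ⊃ (w ∧ y))): 0.1 ≤ 1, so result = 1

1.00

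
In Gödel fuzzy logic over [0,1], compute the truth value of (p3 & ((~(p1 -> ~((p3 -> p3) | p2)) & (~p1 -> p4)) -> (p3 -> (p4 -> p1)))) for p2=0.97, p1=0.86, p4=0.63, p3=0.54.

(p3 -> p3): 0.54 ≤ 0.54, so result = 1
((p3 -> p3) | p2) = max(1, 0.97) = 1
~((p3 -> p3) | p2): Gödel ¬ of 1 = 0 (operand ≠ 0)
(p1 -> ~((p3 -> p3) | p2)): 0.86 > 0, so result = 0
~(p1 -> ~((p3 -> p3) | p2)): Gödel ¬ of 0 = 1 (operand is 0)
~p1: Gödel ¬ of 0.86 = 0 (operand ≠ 0)
(~p1 -> p4): 0 ≤ 0.63, so result = 1
(~(p1 -> ~((p3 -> p3) | p2)) & (~p1 -> p4)) = min(1, 1) = 1
(p4 -> p1): 0.63 ≤ 0.86, so result = 1
(p3 -> (p4 -> p1)): 0.54 ≤ 1, so result = 1
((~(p1 -> ~((p3 -> p3) | p2)) & (~p1 -> p4)) -> (p3 -> (p4 -> p1))): 1 ≤ 1, so result = 1
(p3 & ((~(p1 -> ~((p3 -> p3) | p2)) & (~p1 -> p4)) -> (p3 -> (p4 -> p1)))) = min(0.54, 1) = 0.54

0.54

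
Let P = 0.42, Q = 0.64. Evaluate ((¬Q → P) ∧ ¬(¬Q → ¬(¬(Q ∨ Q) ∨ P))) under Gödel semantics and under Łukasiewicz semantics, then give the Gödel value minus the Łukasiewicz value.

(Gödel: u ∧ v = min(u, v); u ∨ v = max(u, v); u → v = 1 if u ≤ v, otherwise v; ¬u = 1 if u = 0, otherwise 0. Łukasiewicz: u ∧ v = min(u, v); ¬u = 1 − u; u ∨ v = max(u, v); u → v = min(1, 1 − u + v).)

Gödel evaluation:
  ¬Q: Gödel ¬ of 0.64 = 0 (operand ≠ 0)
  (¬Q → P): 0 ≤ 0.42, so result = 1
  ¬Q: Gödel ¬ of 0.64 = 0 (operand ≠ 0)
  (Q ∨ Q) = max(0.64, 0.64) = 0.64
  ¬(Q ∨ Q): Gödel ¬ of 0.64 = 0 (operand ≠ 0)
  (¬(Q ∨ Q) ∨ P) = max(0, 0.42) = 0.42
  ¬(¬(Q ∨ Q) ∨ P): Gödel ¬ of 0.42 = 0 (operand ≠ 0)
  (¬Q → ¬(¬(Q ∨ Q) ∨ P)): 0 ≤ 0, so result = 1
  ¬(¬Q → ¬(¬(Q ∨ Q) ∨ P)): Gödel ¬ of 1 = 0 (operand ≠ 0)
  ((¬Q → P) ∧ ¬(¬Q → ¬(¬(Q ∨ Q) ∨ P))) = min(1, 0) = 0
  Gödel value = 0
Łukasiewicz evaluation:
  ¬Q: Łukasiewicz ¬ gives 1 − 0.64 = 0.36
  (¬Q → P): min(1, 1 − 0.36 + 0.42) = 1
  ¬Q: Łukasiewicz ¬ gives 1 − 0.64 = 0.36
  (Q ∨ Q) = max(0.64, 0.64) = 0.64
  ¬(Q ∨ Q): Łukasiewicz ¬ gives 1 − 0.64 = 0.36
  (¬(Q ∨ Q) ∨ P) = max(0.36, 0.42) = 0.42
  ¬(¬(Q ∨ Q) ∨ P): Łukasiewicz ¬ gives 1 − 0.42 = 0.58
  (¬Q → ¬(¬(Q ∨ Q) ∨ P)): min(1, 1 − 0.36 + 0.58) = 1
  ¬(¬Q → ¬(¬(Q ∨ Q) ∨ P)): Łukasiewicz ¬ gives 1 − 1 = 0
  ((¬Q → P) ∧ ¬(¬Q → ¬(¬(Q ∨ Q) ∨ P))) = min(1, 0) = 0
  Łukasiewicz value = 0
Difference: 0 − 0 = 0.00

0.00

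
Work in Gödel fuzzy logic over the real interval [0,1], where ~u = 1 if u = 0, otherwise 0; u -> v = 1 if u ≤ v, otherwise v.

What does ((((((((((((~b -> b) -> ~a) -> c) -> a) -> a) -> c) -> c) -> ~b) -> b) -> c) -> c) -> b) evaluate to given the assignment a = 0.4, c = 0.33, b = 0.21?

~b: Gödel ¬ of 0.21 = 0 (operand ≠ 0)
(~b -> b): 0 ≤ 0.21, so result = 1
~a: Gödel ¬ of 0.4 = 0 (operand ≠ 0)
((~b -> b) -> ~a): 1 > 0, so result = 0
(((~b -> b) -> ~a) -> c): 0 ≤ 0.33, so result = 1
((((~b -> b) -> ~a) -> c) -> a): 1 > 0.4, so result = 0.4
(((((~b -> b) -> ~a) -> c) -> a) -> a): 0.4 ≤ 0.4, so result = 1
((((((~b -> b) -> ~a) -> c) -> a) -> a) -> c): 1 > 0.33, so result = 0.33
(((((((~b -> b) -> ~a) -> c) -> a) -> a) -> c) -> c): 0.33 ≤ 0.33, so result = 1
~b: Gödel ¬ of 0.21 = 0 (operand ≠ 0)
((((((((~b -> b) -> ~a) -> c) -> a) -> a) -> c) -> c) -> ~b): 1 > 0, so result = 0
(((((((((~b -> b) -> ~a) -> c) -> a) -> a) -> c) -> c) -> ~b) -> b): 0 ≤ 0.21, so result = 1
((((((((((~b -> b) -> ~a) -> c) -> a) -> a) -> c) -> c) -> ~b) -> b) -> c): 1 > 0.33, so result = 0.33
(((((((((((~b -> b) -> ~a) -> c) -> a) -> a) -> c) -> c) -> ~b) -> b) -> c) -> c): 0.33 ≤ 0.33, so result = 1
((((((((((((~b -> b) -> ~a) -> c) -> a) -> a) -> c) -> c) -> ~b) -> b) -> c) -> c) -> b): 1 > 0.21, so result = 0.21

0.21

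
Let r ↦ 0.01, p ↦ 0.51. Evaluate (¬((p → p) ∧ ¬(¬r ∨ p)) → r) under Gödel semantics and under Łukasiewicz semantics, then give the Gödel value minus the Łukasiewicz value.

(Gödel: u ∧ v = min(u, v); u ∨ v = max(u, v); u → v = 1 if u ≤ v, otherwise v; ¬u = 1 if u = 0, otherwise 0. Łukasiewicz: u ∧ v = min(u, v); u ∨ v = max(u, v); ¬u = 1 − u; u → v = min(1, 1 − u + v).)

-0.01

Gödel evaluation:
  (p → p): 0.51 ≤ 0.51, so result = 1
  ¬r: Gödel ¬ of 0.01 = 0 (operand ≠ 0)
  (¬r ∨ p) = max(0, 0.51) = 0.51
  ¬(¬r ∨ p): Gödel ¬ of 0.51 = 0 (operand ≠ 0)
  ((p → p) ∧ ¬(¬r ∨ p)) = min(1, 0) = 0
  ¬((p → p) ∧ ¬(¬r ∨ p)): Gödel ¬ of 0 = 1 (operand is 0)
  (¬((p → p) ∧ ¬(¬r ∨ p)) → r): 1 > 0.01, so result = 0.01
  Gödel value = 0.01
Łukasiewicz evaluation:
  (p → p): min(1, 1 − 0.51 + 0.51) = 1
  ¬r: Łukasiewicz ¬ gives 1 − 0.01 = 0.99
  (¬r ∨ p) = max(0.99, 0.51) = 0.99
  ¬(¬r ∨ p): Łukasiewicz ¬ gives 1 − 0.99 = 0.01
  ((p → p) ∧ ¬(¬r ∨ p)) = min(1, 0.01) = 0.01
  ¬((p → p) ∧ ¬(¬r ∨ p)): Łukasiewicz ¬ gives 1 − 0.01 = 0.99
  (¬((p → p) ∧ ¬(¬r ∨ p)) → r): min(1, 1 − 0.99 + 0.01) = 0.02
  Łukasiewicz value = 0.02
Difference: 0.01 − 0.02 = -0.01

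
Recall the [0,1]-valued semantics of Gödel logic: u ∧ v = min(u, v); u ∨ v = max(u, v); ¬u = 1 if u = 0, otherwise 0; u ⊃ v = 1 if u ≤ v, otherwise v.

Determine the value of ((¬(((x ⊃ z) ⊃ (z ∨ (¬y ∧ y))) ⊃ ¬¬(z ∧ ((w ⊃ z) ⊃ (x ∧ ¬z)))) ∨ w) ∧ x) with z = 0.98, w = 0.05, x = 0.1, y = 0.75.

(x ⊃ z): 0.1 ≤ 0.98, so result = 1
¬y: Gödel ¬ of 0.75 = 0 (operand ≠ 0)
(¬y ∧ y) = min(0, 0.75) = 0
(z ∨ (¬y ∧ y)) = max(0.98, 0) = 0.98
((x ⊃ z) ⊃ (z ∨ (¬y ∧ y))): 1 > 0.98, so result = 0.98
(w ⊃ z): 0.05 ≤ 0.98, so result = 1
¬z: Gödel ¬ of 0.98 = 0 (operand ≠ 0)
(x ∧ ¬z) = min(0.1, 0) = 0
((w ⊃ z) ⊃ (x ∧ ¬z)): 1 > 0, so result = 0
(z ∧ ((w ⊃ z) ⊃ (x ∧ ¬z))) = min(0.98, 0) = 0
¬(z ∧ ((w ⊃ z) ⊃ (x ∧ ¬z))): Gödel ¬ of 0 = 1 (operand is 0)
¬¬(z ∧ ((w ⊃ z) ⊃ (x ∧ ¬z))): Gödel ¬ of 1 = 0 (operand ≠ 0)
(((x ⊃ z) ⊃ (z ∨ (¬y ∧ y))) ⊃ ¬¬(z ∧ ((w ⊃ z) ⊃ (x ∧ ¬z)))): 0.98 > 0, so result = 0
¬(((x ⊃ z) ⊃ (z ∨ (¬y ∧ y))) ⊃ ¬¬(z ∧ ((w ⊃ z) ⊃ (x ∧ ¬z)))): Gödel ¬ of 0 = 1 (operand is 0)
(¬(((x ⊃ z) ⊃ (z ∨ (¬y ∧ y))) ⊃ ¬¬(z ∧ ((w ⊃ z) ⊃ (x ∧ ¬z)))) ∨ w) = max(1, 0.05) = 1
((¬(((x ⊃ z) ⊃ (z ∨ (¬y ∧ y))) ⊃ ¬¬(z ∧ ((w ⊃ z) ⊃ (x ∧ ¬z)))) ∨ w) ∧ x) = min(1, 0.1) = 0.1

0.10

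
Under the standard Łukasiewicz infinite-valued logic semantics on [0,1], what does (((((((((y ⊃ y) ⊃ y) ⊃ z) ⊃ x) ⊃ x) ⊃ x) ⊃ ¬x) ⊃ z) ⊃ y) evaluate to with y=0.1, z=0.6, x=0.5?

0.50

(y ⊃ y): min(1, 1 − 0.1 + 0.1) = 1
((y ⊃ y) ⊃ y): min(1, 1 − 1 + 0.1) = 0.1
(((y ⊃ y) ⊃ y) ⊃ z): min(1, 1 − 0.1 + 0.6) = 1
((((y ⊃ y) ⊃ y) ⊃ z) ⊃ x): min(1, 1 − 1 + 0.5) = 0.5
(((((y ⊃ y) ⊃ y) ⊃ z) ⊃ x) ⊃ x): min(1, 1 − 0.5 + 0.5) = 1
((((((y ⊃ y) ⊃ y) ⊃ z) ⊃ x) ⊃ x) ⊃ x): min(1, 1 − 1 + 0.5) = 0.5
¬x: Łukasiewicz ¬ gives 1 − 0.5 = 0.5
(((((((y ⊃ y) ⊃ y) ⊃ z) ⊃ x) ⊃ x) ⊃ x) ⊃ ¬x): min(1, 1 − 0.5 + 0.5) = 1
((((((((y ⊃ y) ⊃ y) ⊃ z) ⊃ x) ⊃ x) ⊃ x) ⊃ ¬x) ⊃ z): min(1, 1 − 1 + 0.6) = 0.6
(((((((((y ⊃ y) ⊃ y) ⊃ z) ⊃ x) ⊃ x) ⊃ x) ⊃ ¬x) ⊃ z) ⊃ y): min(1, 1 − 0.6 + 0.1) = 0.5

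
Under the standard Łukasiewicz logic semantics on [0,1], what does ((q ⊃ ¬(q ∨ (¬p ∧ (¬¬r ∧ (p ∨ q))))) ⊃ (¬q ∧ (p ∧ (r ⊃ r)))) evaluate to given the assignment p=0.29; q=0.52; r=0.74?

0.33

¬p: Łukasiewicz ¬ gives 1 − 0.29 = 0.71
¬r: Łukasiewicz ¬ gives 1 − 0.74 = 0.26
¬¬r: Łukasiewicz ¬ gives 1 − 0.26 = 0.74
(p ∨ q) = max(0.29, 0.52) = 0.52
(¬¬r ∧ (p ∨ q)) = min(0.74, 0.52) = 0.52
(¬p ∧ (¬¬r ∧ (p ∨ q))) = min(0.71, 0.52) = 0.52
(q ∨ (¬p ∧ (¬¬r ∧ (p ∨ q)))) = max(0.52, 0.52) = 0.52
¬(q ∨ (¬p ∧ (¬¬r ∧ (p ∨ q)))): Łukasiewicz ¬ gives 1 − 0.52 = 0.48
(q ⊃ ¬(q ∨ (¬p ∧ (¬¬r ∧ (p ∨ q))))): min(1, 1 − 0.52 + 0.48) = 0.96
¬q: Łukasiewicz ¬ gives 1 − 0.52 = 0.48
(r ⊃ r): min(1, 1 − 0.74 + 0.74) = 1
(p ∧ (r ⊃ r)) = min(0.29, 1) = 0.29
(¬q ∧ (p ∧ (r ⊃ r))) = min(0.48, 0.29) = 0.29
((q ⊃ ¬(q ∨ (¬p ∧ (¬¬r ∧ (p ∨ q))))) ⊃ (¬q ∧ (p ∧ (r ⊃ r)))): min(1, 1 − 0.96 + 0.29) = 0.33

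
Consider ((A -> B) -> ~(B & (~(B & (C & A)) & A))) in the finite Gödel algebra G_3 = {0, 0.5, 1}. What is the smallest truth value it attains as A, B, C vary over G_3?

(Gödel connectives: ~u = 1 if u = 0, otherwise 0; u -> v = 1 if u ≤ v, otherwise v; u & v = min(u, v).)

0.00

The minimum is attained at A = 0.5, B = 0.5, C = 0:
  (A -> B): 0.5 ≤ 0.5, so result = 1
  (C & A) = min(0, 0.5) = 0
  (B & (C & A)) = min(0.5, 0) = 0
  ~(B & (C & A)): Gödel ¬ of 0 = 1 (operand is 0)
  (~(B & (C & A)) & A) = min(1, 0.5) = 0.5
  (B & (~(B & (C & A)) & A)) = min(0.5, 0.5) = 0.5
  ~(B & (~(B & (C & A)) & A)): Gödel ¬ of 0.5 = 0 (operand ≠ 0)
  ((A -> B) -> ~(B & (~(B & (C & A)) & A))): 1 > 0, so result = 0
Checking all 27 assignments confirms none give a value below 0.00.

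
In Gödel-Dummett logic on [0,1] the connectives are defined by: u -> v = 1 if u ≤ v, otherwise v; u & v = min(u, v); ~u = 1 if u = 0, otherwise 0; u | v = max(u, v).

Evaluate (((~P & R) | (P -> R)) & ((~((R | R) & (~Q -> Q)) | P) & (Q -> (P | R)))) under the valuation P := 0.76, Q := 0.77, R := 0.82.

0.76

~P: Gödel ¬ of 0.76 = 0 (operand ≠ 0)
(~P & R) = min(0, 0.82) = 0
(P -> R): 0.76 ≤ 0.82, so result = 1
((~P & R) | (P -> R)) = max(0, 1) = 1
(R | R) = max(0.82, 0.82) = 0.82
~Q: Gödel ¬ of 0.77 = 0 (operand ≠ 0)
(~Q -> Q): 0 ≤ 0.77, so result = 1
((R | R) & (~Q -> Q)) = min(0.82, 1) = 0.82
~((R | R) & (~Q -> Q)): Gödel ¬ of 0.82 = 0 (operand ≠ 0)
(~((R | R) & (~Q -> Q)) | P) = max(0, 0.76) = 0.76
(P | R) = max(0.76, 0.82) = 0.82
(Q -> (P | R)): 0.77 ≤ 0.82, so result = 1
((~((R | R) & (~Q -> Q)) | P) & (Q -> (P | R))) = min(0.76, 1) = 0.76
(((~P & R) | (P -> R)) & ((~((R | R) & (~Q -> Q)) | P) & (Q -> (P | R)))) = min(1, 0.76) = 0.76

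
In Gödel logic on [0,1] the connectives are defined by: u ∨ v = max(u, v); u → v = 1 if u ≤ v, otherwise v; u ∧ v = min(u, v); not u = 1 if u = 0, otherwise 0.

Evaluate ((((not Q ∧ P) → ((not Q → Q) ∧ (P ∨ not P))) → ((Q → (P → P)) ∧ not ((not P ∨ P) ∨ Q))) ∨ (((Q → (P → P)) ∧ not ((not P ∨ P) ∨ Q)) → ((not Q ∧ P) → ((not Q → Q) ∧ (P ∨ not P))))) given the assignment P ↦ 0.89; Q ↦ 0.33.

1.00

not Q: Gödel ¬ of 0.33 = 0 (operand ≠ 0)
(not Q ∧ P) = min(0, 0.89) = 0
not Q: Gödel ¬ of 0.33 = 0 (operand ≠ 0)
(not Q → Q): 0 ≤ 0.33, so result = 1
not P: Gödel ¬ of 0.89 = 0 (operand ≠ 0)
(P ∨ not P) = max(0.89, 0) = 0.89
((not Q → Q) ∧ (P ∨ not P)) = min(1, 0.89) = 0.89
((not Q ∧ P) → ((not Q → Q) ∧ (P ∨ not P))): 0 ≤ 0.89, so result = 1
(P → P): 0.89 ≤ 0.89, so result = 1
(Q → (P → P)): 0.33 ≤ 1, so result = 1
not P: Gödel ¬ of 0.89 = 0 (operand ≠ 0)
(not P ∨ P) = max(0, 0.89) = 0.89
((not P ∨ P) ∨ Q) = max(0.89, 0.33) = 0.89
not ((not P ∨ P) ∨ Q): Gödel ¬ of 0.89 = 0 (operand ≠ 0)
((Q → (P → P)) ∧ not ((not P ∨ P) ∨ Q)) = min(1, 0) = 0
(((not Q ∧ P) → ((not Q → Q) ∧ (P ∨ not P))) → ((Q → (P → P)) ∧ not ((not P ∨ P) ∨ Q))): 1 > 0, so result = 0
(P → P): 0.89 ≤ 0.89, so result = 1
(Q → (P → P)): 0.33 ≤ 1, so result = 1
not P: Gödel ¬ of 0.89 = 0 (operand ≠ 0)
(not P ∨ P) = max(0, 0.89) = 0.89
((not P ∨ P) ∨ Q) = max(0.89, 0.33) = 0.89
not ((not P ∨ P) ∨ Q): Gödel ¬ of 0.89 = 0 (operand ≠ 0)
((Q → (P → P)) ∧ not ((not P ∨ P) ∨ Q)) = min(1, 0) = 0
not Q: Gödel ¬ of 0.33 = 0 (operand ≠ 0)
(not Q ∧ P) = min(0, 0.89) = 0
not Q: Gödel ¬ of 0.33 = 0 (operand ≠ 0)
(not Q → Q): 0 ≤ 0.33, so result = 1
not P: Gödel ¬ of 0.89 = 0 (operand ≠ 0)
(P ∨ not P) = max(0.89, 0) = 0.89
((not Q → Q) ∧ (P ∨ not P)) = min(1, 0.89) = 0.89
((not Q ∧ P) → ((not Q → Q) ∧ (P ∨ not P))): 0 ≤ 0.89, so result = 1
(((Q → (P → P)) ∧ not ((not P ∨ P) ∨ Q)) → ((not Q ∧ P) → ((not Q → Q) ∧ (P ∨ not P)))): 0 ≤ 1, so result = 1
((((not Q ∧ P) → ((not Q → Q) ∧ (P ∨ not P))) → ((Q → (P → P)) ∧ not ((not P ∨ P) ∨ Q))) ∨ (((Q → (P → P)) ∧ not ((not P ∨ P) ∨ Q)) → ((not Q ∧ P) → ((not Q → Q) ∧ (P ∨ not P))))) = max(0, 1) = 1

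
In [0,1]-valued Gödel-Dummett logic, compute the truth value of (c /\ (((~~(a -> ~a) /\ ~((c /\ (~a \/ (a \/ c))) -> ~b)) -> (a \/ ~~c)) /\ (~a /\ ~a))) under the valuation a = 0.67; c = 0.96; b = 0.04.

~a: Gödel ¬ of 0.67 = 0 (operand ≠ 0)
(a -> ~a): 0.67 > 0, so result = 0
~(a -> ~a): Gödel ¬ of 0 = 1 (operand is 0)
~~(a -> ~a): Gödel ¬ of 1 = 0 (operand ≠ 0)
~a: Gödel ¬ of 0.67 = 0 (operand ≠ 0)
(a \/ c) = max(0.67, 0.96) = 0.96
(~a \/ (a \/ c)) = max(0, 0.96) = 0.96
(c /\ (~a \/ (a \/ c))) = min(0.96, 0.96) = 0.96
~b: Gödel ¬ of 0.04 = 0 (operand ≠ 0)
((c /\ (~a \/ (a \/ c))) -> ~b): 0.96 > 0, so result = 0
~((c /\ (~a \/ (a \/ c))) -> ~b): Gödel ¬ of 0 = 1 (operand is 0)
(~~(a -> ~a) /\ ~((c /\ (~a \/ (a \/ c))) -> ~b)) = min(0, 1) = 0
~c: Gödel ¬ of 0.96 = 0 (operand ≠ 0)
~~c: Gödel ¬ of 0 = 1 (operand is 0)
(a \/ ~~c) = max(0.67, 1) = 1
((~~(a -> ~a) /\ ~((c /\ (~a \/ (a \/ c))) -> ~b)) -> (a \/ ~~c)): 0 ≤ 1, so result = 1
~a: Gödel ¬ of 0.67 = 0 (operand ≠ 0)
~a: Gödel ¬ of 0.67 = 0 (operand ≠ 0)
(~a /\ ~a) = min(0, 0) = 0
(((~~(a -> ~a) /\ ~((c /\ (~a \/ (a \/ c))) -> ~b)) -> (a \/ ~~c)) /\ (~a /\ ~a)) = min(1, 0) = 0
(c /\ (((~~(a -> ~a) /\ ~((c /\ (~a \/ (a \/ c))) -> ~b)) -> (a \/ ~~c)) /\ (~a /\ ~a))) = min(0.96, 0) = 0

0.00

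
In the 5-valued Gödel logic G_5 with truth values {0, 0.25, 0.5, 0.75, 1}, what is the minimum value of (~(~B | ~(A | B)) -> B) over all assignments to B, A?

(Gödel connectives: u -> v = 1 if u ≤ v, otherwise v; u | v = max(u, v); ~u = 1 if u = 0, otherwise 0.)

0.25

The minimum is attained at B = 0.25, A = 0:
  ~B: Gödel ¬ of 0.25 = 0 (operand ≠ 0)
  (A | B) = max(0, 0.25) = 0.25
  ~(A | B): Gödel ¬ of 0.25 = 0 (operand ≠ 0)
  (~B | ~(A | B)) = max(0, 0) = 0
  ~(~B | ~(A | B)): Gödel ¬ of 0 = 1 (operand is 0)
  (~(~B | ~(A | B)) -> B): 1 > 0.25, so result = 0.25
Checking all 25 assignments confirms none give a value below 0.25.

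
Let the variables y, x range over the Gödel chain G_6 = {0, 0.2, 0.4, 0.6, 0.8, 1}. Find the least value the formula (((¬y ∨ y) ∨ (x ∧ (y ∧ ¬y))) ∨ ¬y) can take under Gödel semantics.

0.20

The minimum is attained at y = 0.2, x = 0:
  ¬y: Gödel ¬ of 0.2 = 0 (operand ≠ 0)
  (¬y ∨ y) = max(0, 0.2) = 0.2
  ¬y: Gödel ¬ of 0.2 = 0 (operand ≠ 0)
  (y ∧ ¬y) = min(0.2, 0) = 0
  (x ∧ (y ∧ ¬y)) = min(0, 0) = 0
  ((¬y ∨ y) ∨ (x ∧ (y ∧ ¬y))) = max(0.2, 0) = 0.2
  ¬y: Gödel ¬ of 0.2 = 0 (operand ≠ 0)
  (((¬y ∨ y) ∨ (x ∧ (y ∧ ¬y))) ∨ ¬y) = max(0.2, 0) = 0.2
Checking all 36 assignments confirms none give a value below 0.20.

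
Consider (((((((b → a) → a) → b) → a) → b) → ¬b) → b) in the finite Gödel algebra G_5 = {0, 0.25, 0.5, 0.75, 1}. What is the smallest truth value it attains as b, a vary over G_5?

The minimum is attained at b = 0, a = 0:
  (b → a): 0 ≤ 0, so result = 1
  ((b → a) → a): 1 > 0, so result = 0
  (((b → a) → a) → b): 0 ≤ 0, so result = 1
  ((((b → a) → a) → b) → a): 1 > 0, so result = 0
  (((((b → a) → a) → b) → a) → b): 0 ≤ 0, so result = 1
  ¬b: Gödel ¬ of 0 = 1 (operand is 0)
  ((((((b → a) → a) → b) → a) → b) → ¬b): 1 ≤ 1, so result = 1
  (((((((b → a) → a) → b) → a) → b) → ¬b) → b): 1 > 0, so result = 0
Checking all 25 assignments confirms none give a value below 0.00.

0.00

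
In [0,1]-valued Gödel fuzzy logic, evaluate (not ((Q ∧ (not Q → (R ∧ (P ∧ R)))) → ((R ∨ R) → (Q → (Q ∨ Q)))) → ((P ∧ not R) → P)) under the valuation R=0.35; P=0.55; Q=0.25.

1.00

not Q: Gödel ¬ of 0.25 = 0 (operand ≠ 0)
(P ∧ R) = min(0.55, 0.35) = 0.35
(R ∧ (P ∧ R)) = min(0.35, 0.35) = 0.35
(not Q → (R ∧ (P ∧ R))): 0 ≤ 0.35, so result = 1
(Q ∧ (not Q → (R ∧ (P ∧ R)))) = min(0.25, 1) = 0.25
(R ∨ R) = max(0.35, 0.35) = 0.35
(Q ∨ Q) = max(0.25, 0.25) = 0.25
(Q → (Q ∨ Q)): 0.25 ≤ 0.25, so result = 1
((R ∨ R) → (Q → (Q ∨ Q))): 0.35 ≤ 1, so result = 1
((Q ∧ (not Q → (R ∧ (P ∧ R)))) → ((R ∨ R) → (Q → (Q ∨ Q)))): 0.25 ≤ 1, so result = 1
not ((Q ∧ (not Q → (R ∧ (P ∧ R)))) → ((R ∨ R) → (Q → (Q ∨ Q)))): Gödel ¬ of 1 = 0 (operand ≠ 0)
not R: Gödel ¬ of 0.35 = 0 (operand ≠ 0)
(P ∧ not R) = min(0.55, 0) = 0
((P ∧ not R) → P): 0 ≤ 0.55, so result = 1
(not ((Q ∧ (not Q → (R ∧ (P ∧ R)))) → ((R ∨ R) → (Q → (Q ∨ Q)))) → ((P ∧ not R) → P)): 0 ≤ 1, so result = 1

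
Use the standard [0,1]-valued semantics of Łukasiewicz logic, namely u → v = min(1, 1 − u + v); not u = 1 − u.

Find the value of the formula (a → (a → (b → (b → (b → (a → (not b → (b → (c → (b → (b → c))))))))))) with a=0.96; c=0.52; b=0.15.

1.00

not b: Łukasiewicz ¬ gives 1 − 0.15 = 0.85
(b → c): min(1, 1 − 0.15 + 0.52) = 1
(b → (b → c)): min(1, 1 − 0.15 + 1) = 1
(c → (b → (b → c))): min(1, 1 − 0.52 + 1) = 1
(b → (c → (b → (b → c)))): min(1, 1 − 0.15 + 1) = 1
(not b → (b → (c → (b → (b → c))))): min(1, 1 − 0.85 + 1) = 1
(a → (not b → (b → (c → (b → (b → c)))))): min(1, 1 − 0.96 + 1) = 1
(b → (a → (not b → (b → (c → (b → (b → c))))))): min(1, 1 − 0.15 + 1) = 1
(b → (b → (a → (not b → (b → (c → (b → (b → c)))))))): min(1, 1 − 0.15 + 1) = 1
(b → (b → (b → (a → (not b → (b → (c → (b → (b → c))))))))): min(1, 1 − 0.15 + 1) = 1
(a → (b → (b → (b → (a → (not b → (b → (c → (b → (b → c)))))))))): min(1, 1 − 0.96 + 1) = 1
(a → (a → (b → (b → (b → (a → (not b → (b → (c → (b → (b → c))))))))))): min(1, 1 − 0.96 + 1) = 1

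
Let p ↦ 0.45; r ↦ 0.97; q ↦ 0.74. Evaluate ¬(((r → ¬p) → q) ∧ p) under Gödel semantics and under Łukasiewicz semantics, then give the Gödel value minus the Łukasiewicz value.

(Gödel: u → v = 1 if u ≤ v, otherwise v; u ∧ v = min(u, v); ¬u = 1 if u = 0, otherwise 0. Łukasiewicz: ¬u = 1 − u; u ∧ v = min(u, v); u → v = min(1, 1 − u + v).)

Gödel evaluation:
  ¬p: Gödel ¬ of 0.45 = 0 (operand ≠ 0)
  (r → ¬p): 0.97 > 0, so result = 0
  ((r → ¬p) → q): 0 ≤ 0.74, so result = 1
  (((r → ¬p) → q) ∧ p) = min(1, 0.45) = 0.45
  ¬(((r → ¬p) → q) ∧ p): Gödel ¬ of 0.45 = 0 (operand ≠ 0)
  Gödel value = 0
Łukasiewicz evaluation:
  ¬p: Łukasiewicz ¬ gives 1 − 0.45 = 0.55
  (r → ¬p): min(1, 1 − 0.97 + 0.55) = 0.58
  ((r → ¬p) → q): min(1, 1 − 0.58 + 0.74) = 1
  (((r → ¬p) → q) ∧ p) = min(1, 0.45) = 0.45
  ¬(((r → ¬p) → q) ∧ p): Łukasiewicz ¬ gives 1 − 0.45 = 0.55
  Łukasiewicz value = 0.55
Difference: 0 − 0.55 = -0.55

-0.55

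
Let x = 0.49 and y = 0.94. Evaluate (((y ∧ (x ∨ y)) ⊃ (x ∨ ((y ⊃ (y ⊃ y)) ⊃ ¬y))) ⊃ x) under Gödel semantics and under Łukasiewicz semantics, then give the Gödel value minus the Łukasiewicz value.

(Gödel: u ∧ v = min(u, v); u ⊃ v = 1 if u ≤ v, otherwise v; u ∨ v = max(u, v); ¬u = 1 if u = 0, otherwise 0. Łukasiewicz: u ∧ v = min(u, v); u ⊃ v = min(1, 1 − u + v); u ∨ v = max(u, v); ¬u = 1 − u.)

Gödel evaluation:
  (x ∨ y) = max(0.49, 0.94) = 0.94
  (y ∧ (x ∨ y)) = min(0.94, 0.94) = 0.94
  (y ⊃ y): 0.94 ≤ 0.94, so result = 1
  (y ⊃ (y ⊃ y)): 0.94 ≤ 1, so result = 1
  ¬y: Gödel ¬ of 0.94 = 0 (operand ≠ 0)
  ((y ⊃ (y ⊃ y)) ⊃ ¬y): 1 > 0, so result = 0
  (x ∨ ((y ⊃ (y ⊃ y)) ⊃ ¬y)) = max(0.49, 0) = 0.49
  ((y ∧ (x ∨ y)) ⊃ (x ∨ ((y ⊃ (y ⊃ y)) ⊃ ¬y))): 0.94 > 0.49, so result = 0.49
  (((y ∧ (x ∨ y)) ⊃ (x ∨ ((y ⊃ (y ⊃ y)) ⊃ ¬y))) ⊃ x): 0.49 ≤ 0.49, so result = 1
  Gödel value = 1
Łukasiewicz evaluation:
  (x ∨ y) = max(0.49, 0.94) = 0.94
  (y ∧ (x ∨ y)) = min(0.94, 0.94) = 0.94
  (y ⊃ y): min(1, 1 − 0.94 + 0.94) = 1
  (y ⊃ (y ⊃ y)): min(1, 1 − 0.94 + 1) = 1
  ¬y: Łukasiewicz ¬ gives 1 − 0.94 = 0.06
  ((y ⊃ (y ⊃ y)) ⊃ ¬y): min(1, 1 − 1 + 0.06) = 0.06
  (x ∨ ((y ⊃ (y ⊃ y)) ⊃ ¬y)) = max(0.49, 0.06) = 0.49
  ((y ∧ (x ∨ y)) ⊃ (x ∨ ((y ⊃ (y ⊃ y)) ⊃ ¬y))): min(1, 1 − 0.94 + 0.49) = 0.55
  (((y ∧ (x ∨ y)) ⊃ (x ∨ ((y ⊃ (y ⊃ y)) ⊃ ¬y))) ⊃ x): min(1, 1 − 0.55 + 0.49) = 0.94
  Łukasiewicz value = 0.94
Difference: 1 − 0.94 = 0.06

0.06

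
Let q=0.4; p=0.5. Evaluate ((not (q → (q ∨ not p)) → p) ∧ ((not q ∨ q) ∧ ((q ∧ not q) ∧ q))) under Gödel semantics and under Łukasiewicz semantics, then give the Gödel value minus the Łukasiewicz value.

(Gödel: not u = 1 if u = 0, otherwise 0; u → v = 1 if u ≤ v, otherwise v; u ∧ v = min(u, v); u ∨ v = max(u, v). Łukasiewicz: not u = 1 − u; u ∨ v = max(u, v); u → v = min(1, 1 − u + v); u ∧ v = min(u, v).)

-0.40

Gödel evaluation:
  not p: Gödel ¬ of 0.5 = 0 (operand ≠ 0)
  (q ∨ not p) = max(0.4, 0) = 0.4
  (q → (q ∨ not p)): 0.4 ≤ 0.4, so result = 1
  not (q → (q ∨ not p)): Gödel ¬ of 1 = 0 (operand ≠ 0)
  (not (q → (q ∨ not p)) → p): 0 ≤ 0.5, so result = 1
  not q: Gödel ¬ of 0.4 = 0 (operand ≠ 0)
  (not q ∨ q) = max(0, 0.4) = 0.4
  not q: Gödel ¬ of 0.4 = 0 (operand ≠ 0)
  (q ∧ not q) = min(0.4, 0) = 0
  ((q ∧ not q) ∧ q) = min(0, 0.4) = 0
  ((not q ∨ q) ∧ ((q ∧ not q) ∧ q)) = min(0.4, 0) = 0
  ((not (q → (q ∨ not p)) → p) ∧ ((not q ∨ q) ∧ ((q ∧ not q) ∧ q))) = min(1, 0) = 0
  Gödel value = 0
Łukasiewicz evaluation:
  not p: Łukasiewicz ¬ gives 1 − 0.5 = 0.5
  (q ∨ not p) = max(0.4, 0.5) = 0.5
  (q → (q ∨ not p)): min(1, 1 − 0.4 + 0.5) = 1
  not (q → (q ∨ not p)): Łukasiewicz ¬ gives 1 − 1 = 0
  (not (q → (q ∨ not p)) → p): min(1, 1 − 0 + 0.5) = 1
  not q: Łukasiewicz ¬ gives 1 − 0.4 = 0.6
  (not q ∨ q) = max(0.6, 0.4) = 0.6
  not q: Łukasiewicz ¬ gives 1 − 0.4 = 0.6
  (q ∧ not q) = min(0.4, 0.6) = 0.4
  ((q ∧ not q) ∧ q) = min(0.4, 0.4) = 0.4
  ((not q ∨ q) ∧ ((q ∧ not q) ∧ q)) = min(0.6, 0.4) = 0.4
  ((not (q → (q ∨ not p)) → p) ∧ ((not q ∨ q) ∧ ((q ∧ not q) ∧ q))) = min(1, 0.4) = 0.4
  Łukasiewicz value = 0.4
Difference: 0 − 0.4 = -0.40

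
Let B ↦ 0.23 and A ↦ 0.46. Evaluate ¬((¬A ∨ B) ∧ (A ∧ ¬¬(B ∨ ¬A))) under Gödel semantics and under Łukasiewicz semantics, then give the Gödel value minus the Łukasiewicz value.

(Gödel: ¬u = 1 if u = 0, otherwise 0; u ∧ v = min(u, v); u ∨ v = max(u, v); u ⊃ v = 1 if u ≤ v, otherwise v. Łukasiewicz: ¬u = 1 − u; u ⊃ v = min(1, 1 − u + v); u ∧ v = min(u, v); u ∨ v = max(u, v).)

-0.54

Gödel evaluation:
  ¬A: Gödel ¬ of 0.46 = 0 (operand ≠ 0)
  (¬A ∨ B) = max(0, 0.23) = 0.23
  ¬A: Gödel ¬ of 0.46 = 0 (operand ≠ 0)
  (B ∨ ¬A) = max(0.23, 0) = 0.23
  ¬(B ∨ ¬A): Gödel ¬ of 0.23 = 0 (operand ≠ 0)
  ¬¬(B ∨ ¬A): Gödel ¬ of 0 = 1 (operand is 0)
  (A ∧ ¬¬(B ∨ ¬A)) = min(0.46, 1) = 0.46
  ((¬A ∨ B) ∧ (A ∧ ¬¬(B ∨ ¬A))) = min(0.23, 0.46) = 0.23
  ¬((¬A ∨ B) ∧ (A ∧ ¬¬(B ∨ ¬A))): Gödel ¬ of 0.23 = 0 (operand ≠ 0)
  Gödel value = 0
Łukasiewicz evaluation:
  ¬A: Łukasiewicz ¬ gives 1 − 0.46 = 0.54
  (¬A ∨ B) = max(0.54, 0.23) = 0.54
  ¬A: Łukasiewicz ¬ gives 1 − 0.46 = 0.54
  (B ∨ ¬A) = max(0.23, 0.54) = 0.54
  ¬(B ∨ ¬A): Łukasiewicz ¬ gives 1 − 0.54 = 0.46
  ¬¬(B ∨ ¬A): Łukasiewicz ¬ gives 1 − 0.46 = 0.54
  (A ∧ ¬¬(B ∨ ¬A)) = min(0.46, 0.54) = 0.46
  ((¬A ∨ B) ∧ (A ∧ ¬¬(B ∨ ¬A))) = min(0.54, 0.46) = 0.46
  ¬((¬A ∨ B) ∧ (A ∧ ¬¬(B ∨ ¬A))): Łukasiewicz ¬ gives 1 − 0.46 = 0.54
  Łukasiewicz value = 0.54
Difference: 0 − 0.54 = -0.54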